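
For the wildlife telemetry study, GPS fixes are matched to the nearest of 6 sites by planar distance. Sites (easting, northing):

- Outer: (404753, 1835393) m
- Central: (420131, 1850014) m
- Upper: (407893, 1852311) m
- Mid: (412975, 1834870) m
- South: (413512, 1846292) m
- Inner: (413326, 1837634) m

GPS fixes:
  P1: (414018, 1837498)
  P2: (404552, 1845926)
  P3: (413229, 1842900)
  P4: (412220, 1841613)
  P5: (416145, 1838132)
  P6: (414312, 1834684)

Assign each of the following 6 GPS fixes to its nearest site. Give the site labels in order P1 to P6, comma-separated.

Inner, Upper, South, Inner, Inner, Mid

P1 → Inner (d²=497360.00)
P2 → Upper (d²=51930506.00)
P3 → South (d²=11585753.00)
P4 → Inner (d²=17055677.00)
P5 → Inner (d²=8194765.00)
P6 → Mid (d²=1822165.00)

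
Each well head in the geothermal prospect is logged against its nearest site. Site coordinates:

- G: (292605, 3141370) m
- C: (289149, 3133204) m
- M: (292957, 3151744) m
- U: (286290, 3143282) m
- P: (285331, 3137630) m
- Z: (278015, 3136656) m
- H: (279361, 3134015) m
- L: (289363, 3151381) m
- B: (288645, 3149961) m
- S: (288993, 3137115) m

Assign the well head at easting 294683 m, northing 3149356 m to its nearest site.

Squared distances to each site:
G: 68094280.000; C: 291512260.000; M: 8681620.000; U: 107335925.000; P: 224958980.000; Z: 439112224.000; H: 470109965.000; L: 32403025.000; B: 36823469.000; S: 182218181.000.
Minimum at M.

M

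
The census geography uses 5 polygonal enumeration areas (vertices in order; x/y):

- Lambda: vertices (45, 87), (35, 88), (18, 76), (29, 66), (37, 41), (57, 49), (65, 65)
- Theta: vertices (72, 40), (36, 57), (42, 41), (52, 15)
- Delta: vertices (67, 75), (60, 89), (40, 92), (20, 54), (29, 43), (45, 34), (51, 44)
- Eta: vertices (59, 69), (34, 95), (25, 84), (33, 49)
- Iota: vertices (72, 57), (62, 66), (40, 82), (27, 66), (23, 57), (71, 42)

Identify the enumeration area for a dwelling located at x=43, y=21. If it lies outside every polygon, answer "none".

Cast a ray rightward from (43, 21). For each polygon, the edges (by vertex number in listed order) whose endpoints lie on opposite sides of y = 21, where each meets that height, and whether that is right or left of the point:
Lambda: no edge straddles that height → 0 crossings.
Theta: 3–4 at x≈49.7 (right), 4–1 at x≈56.8 (right) → 2 crossings.
Delta: no edge straddles that height → 0 crossings.
Eta: no edge straddles that height → 0 crossings.
Iota: no edge straddles that height → 0 crossings.
All counts are even, so the point lies outside every listed polygon.

none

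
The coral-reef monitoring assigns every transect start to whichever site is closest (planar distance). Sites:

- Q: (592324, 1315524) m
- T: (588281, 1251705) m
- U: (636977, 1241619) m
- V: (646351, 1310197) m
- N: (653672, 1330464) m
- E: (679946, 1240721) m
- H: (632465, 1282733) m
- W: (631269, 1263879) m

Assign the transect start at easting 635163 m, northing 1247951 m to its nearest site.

Squared distances to each site:
Q: 6401290250.000; T: 2212014440.000; U: 43384820.000; V: 3999735860.000; N: 7150978250.000; E: 2057789989.000; H: 1217066728.000; W: 268864420.000.
Minimum at U.

U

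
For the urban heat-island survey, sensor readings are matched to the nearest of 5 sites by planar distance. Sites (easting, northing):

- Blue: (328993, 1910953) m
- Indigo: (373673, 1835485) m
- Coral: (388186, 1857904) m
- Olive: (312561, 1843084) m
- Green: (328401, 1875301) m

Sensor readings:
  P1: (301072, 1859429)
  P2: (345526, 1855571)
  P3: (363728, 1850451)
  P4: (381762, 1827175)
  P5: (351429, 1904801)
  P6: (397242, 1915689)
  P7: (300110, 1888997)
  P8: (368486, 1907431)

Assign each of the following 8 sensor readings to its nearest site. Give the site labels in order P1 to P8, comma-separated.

Olive, Green, Indigo, Indigo, Blue, Coral, Green, Blue

P1 → Olive (d²=399156146.00)
P2 → Green (d²=682538525.00)
P3 → Indigo (d²=322884181.00)
P4 → Indigo (d²=134488021.00)
P5 → Blue (d²=541221200.00)
P6 → Coral (d²=3421117361.00)
P7 → Green (d²=987961097.00)
P8 → Blue (d²=1572101533.00)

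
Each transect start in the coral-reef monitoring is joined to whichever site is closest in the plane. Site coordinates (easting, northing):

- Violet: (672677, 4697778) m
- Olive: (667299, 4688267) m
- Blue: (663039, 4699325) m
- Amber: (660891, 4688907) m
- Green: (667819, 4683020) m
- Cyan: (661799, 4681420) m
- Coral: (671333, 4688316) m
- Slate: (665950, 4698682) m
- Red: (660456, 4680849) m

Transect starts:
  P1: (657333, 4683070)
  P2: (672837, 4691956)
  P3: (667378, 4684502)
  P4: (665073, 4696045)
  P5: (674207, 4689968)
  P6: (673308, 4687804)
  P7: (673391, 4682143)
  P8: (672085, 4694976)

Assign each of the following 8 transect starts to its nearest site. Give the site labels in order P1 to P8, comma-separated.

Red, Coral, Green, Slate, Coral, Coral, Green, Violet

P1 → Red (d²=14685970.00)
P2 → Coral (d²=15511616.00)
P3 → Green (d²=2390805.00)
P4 → Slate (d²=7722898.00)
P5 → Coral (d²=10988980.00)
P6 → Coral (d²=4162769.00)
P7 → Green (d²=31816313.00)
P8 → Violet (d²=8201668.00)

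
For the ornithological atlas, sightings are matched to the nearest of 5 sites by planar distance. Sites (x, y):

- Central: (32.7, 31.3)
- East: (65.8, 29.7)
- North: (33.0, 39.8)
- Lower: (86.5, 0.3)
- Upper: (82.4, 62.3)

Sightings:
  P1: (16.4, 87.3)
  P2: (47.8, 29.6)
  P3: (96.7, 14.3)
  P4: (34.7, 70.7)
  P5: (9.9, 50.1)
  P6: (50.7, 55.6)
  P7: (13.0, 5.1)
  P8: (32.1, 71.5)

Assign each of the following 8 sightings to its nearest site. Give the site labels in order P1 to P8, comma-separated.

P1 → North (d²=2531.81)
P2 → Central (d²=230.90)
P3 → Lower (d²=300.04)
P4 → North (d²=957.70)
P5 → North (d²=639.70)
P6 → North (d²=562.93)
P7 → Central (d²=1074.53)
P8 → North (d²=1005.70)

North, Central, Lower, North, North, North, Central, North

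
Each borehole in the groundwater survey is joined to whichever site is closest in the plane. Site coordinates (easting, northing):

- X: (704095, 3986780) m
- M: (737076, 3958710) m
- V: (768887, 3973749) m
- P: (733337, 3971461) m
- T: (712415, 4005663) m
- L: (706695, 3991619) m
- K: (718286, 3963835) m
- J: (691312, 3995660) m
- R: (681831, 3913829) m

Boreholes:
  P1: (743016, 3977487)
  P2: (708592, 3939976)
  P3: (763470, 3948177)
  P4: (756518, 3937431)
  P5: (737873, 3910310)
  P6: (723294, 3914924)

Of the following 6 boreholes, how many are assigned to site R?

P1 → P
P2 → K
P3 → V
P4 → M
P5 → M
P6 → R
1 of the 6 goes to R.

1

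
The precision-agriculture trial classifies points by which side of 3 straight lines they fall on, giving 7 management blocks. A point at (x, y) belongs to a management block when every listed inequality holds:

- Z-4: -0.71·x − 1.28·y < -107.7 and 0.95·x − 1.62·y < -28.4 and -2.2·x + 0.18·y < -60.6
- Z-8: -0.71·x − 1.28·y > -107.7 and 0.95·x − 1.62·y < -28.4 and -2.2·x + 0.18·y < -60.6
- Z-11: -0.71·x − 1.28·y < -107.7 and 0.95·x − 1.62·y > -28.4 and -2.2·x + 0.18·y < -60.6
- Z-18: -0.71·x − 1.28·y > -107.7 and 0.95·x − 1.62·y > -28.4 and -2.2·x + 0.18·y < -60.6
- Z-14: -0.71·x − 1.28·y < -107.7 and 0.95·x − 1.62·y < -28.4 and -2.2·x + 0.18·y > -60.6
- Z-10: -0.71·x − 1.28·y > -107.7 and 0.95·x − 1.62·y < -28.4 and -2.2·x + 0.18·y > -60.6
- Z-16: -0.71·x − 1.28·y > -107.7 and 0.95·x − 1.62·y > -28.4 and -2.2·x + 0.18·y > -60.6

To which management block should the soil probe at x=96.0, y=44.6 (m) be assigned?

Z-11

-0.71·96.0 − 1.28·44.6 = -125.248, which is < -107.7
0.95·96.0 − 1.62·44.6 = 18.948, which is > -28.4
-2.2·96.0 + 0.18·44.6 = -203.172, which is < -60.6
This sign pattern matches Z-11.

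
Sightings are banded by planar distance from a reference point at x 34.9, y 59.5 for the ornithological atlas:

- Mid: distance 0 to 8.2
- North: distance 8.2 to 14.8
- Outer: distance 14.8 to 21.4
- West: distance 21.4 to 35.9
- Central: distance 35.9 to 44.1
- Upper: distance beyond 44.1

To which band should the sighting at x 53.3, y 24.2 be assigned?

Central

Distance = √((53.3−34.9)² + (24.2−59.5)²) = √(338.560 + 1246.090) = 39.808.
35.9 ≤ 39.808 < 44.1 → Central.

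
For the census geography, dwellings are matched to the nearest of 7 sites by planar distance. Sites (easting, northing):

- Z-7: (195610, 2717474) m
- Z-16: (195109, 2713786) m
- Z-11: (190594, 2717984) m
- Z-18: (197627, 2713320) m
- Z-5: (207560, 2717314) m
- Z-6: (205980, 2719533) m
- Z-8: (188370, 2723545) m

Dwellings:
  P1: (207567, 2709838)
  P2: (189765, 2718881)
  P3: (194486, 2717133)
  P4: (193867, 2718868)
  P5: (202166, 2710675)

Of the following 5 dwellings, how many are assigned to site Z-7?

P1 → Z-5
P2 → Z-11
P3 → Z-7
P4 → Z-7
P5 → Z-18
2 of the 5 go to Z-7.

2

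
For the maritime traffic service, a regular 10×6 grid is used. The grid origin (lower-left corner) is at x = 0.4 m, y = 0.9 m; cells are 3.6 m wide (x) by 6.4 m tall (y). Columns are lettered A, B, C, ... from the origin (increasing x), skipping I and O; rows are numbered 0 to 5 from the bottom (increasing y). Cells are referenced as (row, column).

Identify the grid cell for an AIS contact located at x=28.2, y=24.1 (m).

(3, H)

Column index: ⌊(28.2 − 0.4) / 3.6⌋ = ⌊7.722⌋ = 7 → column H
Row offset from origin: ⌊(24.1 − 0.9) / 6.4⌋ = ⌊3.625⌋ = 3 → row 3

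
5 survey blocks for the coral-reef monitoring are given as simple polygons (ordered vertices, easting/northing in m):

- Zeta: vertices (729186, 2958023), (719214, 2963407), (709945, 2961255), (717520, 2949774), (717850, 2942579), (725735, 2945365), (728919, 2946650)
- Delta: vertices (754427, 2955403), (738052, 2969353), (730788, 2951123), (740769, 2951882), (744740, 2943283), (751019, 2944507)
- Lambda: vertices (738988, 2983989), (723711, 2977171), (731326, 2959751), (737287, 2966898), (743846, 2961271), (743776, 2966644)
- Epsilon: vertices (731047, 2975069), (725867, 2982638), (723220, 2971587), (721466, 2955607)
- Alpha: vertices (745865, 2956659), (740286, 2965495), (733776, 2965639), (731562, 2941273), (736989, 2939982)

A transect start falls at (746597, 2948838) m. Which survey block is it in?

Cast a ray rightward from (746597, 2948838). For each polygon, the edges (by vertex number in listed order) whose endpoints lie on opposite sides of northing = 2948838, where each meets that height, and whether that is right or left of the point:
Zeta: 4–5 at easting≈717562.9 (left), 7–1 at easting≈728970.4 (left) → 0 crossings.
Delta: 4–5 at easting≈742174.7 (left), 6–1 at easting≈752373.6 (right) → 1 crossing.
Lambda: no edge straddles that height → 0 crossings.
Epsilon: no edge straddles that height → 0 crossings.
Alpha: 3–4 at easting≈732249.4 (left), 5–1 at easting≈741702.4 (left) → 0 crossings.
Only Delta has an odd count, so the point is inside Delta.

Delta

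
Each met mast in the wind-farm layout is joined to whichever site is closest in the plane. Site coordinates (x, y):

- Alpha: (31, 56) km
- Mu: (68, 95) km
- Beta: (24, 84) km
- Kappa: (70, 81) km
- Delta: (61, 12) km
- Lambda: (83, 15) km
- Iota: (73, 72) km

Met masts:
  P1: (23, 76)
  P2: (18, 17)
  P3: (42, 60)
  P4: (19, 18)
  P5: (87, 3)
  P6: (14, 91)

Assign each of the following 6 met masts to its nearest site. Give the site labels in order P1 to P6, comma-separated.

Beta, Alpha, Alpha, Alpha, Lambda, Beta

P1 → Beta (d²=65.00)
P2 → Alpha (d²=1690.00)
P3 → Alpha (d²=137.00)
P4 → Alpha (d²=1588.00)
P5 → Lambda (d²=160.00)
P6 → Beta (d²=149.00)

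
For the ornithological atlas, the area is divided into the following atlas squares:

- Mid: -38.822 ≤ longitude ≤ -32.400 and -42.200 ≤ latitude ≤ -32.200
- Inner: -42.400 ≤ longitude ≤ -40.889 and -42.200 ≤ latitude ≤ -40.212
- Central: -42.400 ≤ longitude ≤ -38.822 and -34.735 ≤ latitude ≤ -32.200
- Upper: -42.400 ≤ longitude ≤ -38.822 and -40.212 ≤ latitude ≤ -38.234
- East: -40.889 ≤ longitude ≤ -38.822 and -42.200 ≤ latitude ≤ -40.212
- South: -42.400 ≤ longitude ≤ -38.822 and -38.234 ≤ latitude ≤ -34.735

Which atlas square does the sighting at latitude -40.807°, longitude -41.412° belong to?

Inner

The point has longitude = -41.412 and latitude = -40.807.
Only Inner satisfies -42.400 ≤ longitude ≤ -40.889 and -42.200 ≤ latitude ≤ -40.212.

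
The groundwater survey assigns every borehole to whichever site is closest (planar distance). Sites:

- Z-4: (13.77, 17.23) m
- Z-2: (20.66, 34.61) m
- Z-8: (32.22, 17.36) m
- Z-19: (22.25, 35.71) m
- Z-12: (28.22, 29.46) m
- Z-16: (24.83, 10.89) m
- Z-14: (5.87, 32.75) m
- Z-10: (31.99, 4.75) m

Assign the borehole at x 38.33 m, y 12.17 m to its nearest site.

Squared distances to each site:
Z-4: 628.797; Z-2: 815.782; Z-8: 64.268; Z-19: 812.698; Z-12: 401.156; Z-16: 183.888; Z-14: 1477.188; Z-10: 95.252.
Minimum at Z-8.

Z-8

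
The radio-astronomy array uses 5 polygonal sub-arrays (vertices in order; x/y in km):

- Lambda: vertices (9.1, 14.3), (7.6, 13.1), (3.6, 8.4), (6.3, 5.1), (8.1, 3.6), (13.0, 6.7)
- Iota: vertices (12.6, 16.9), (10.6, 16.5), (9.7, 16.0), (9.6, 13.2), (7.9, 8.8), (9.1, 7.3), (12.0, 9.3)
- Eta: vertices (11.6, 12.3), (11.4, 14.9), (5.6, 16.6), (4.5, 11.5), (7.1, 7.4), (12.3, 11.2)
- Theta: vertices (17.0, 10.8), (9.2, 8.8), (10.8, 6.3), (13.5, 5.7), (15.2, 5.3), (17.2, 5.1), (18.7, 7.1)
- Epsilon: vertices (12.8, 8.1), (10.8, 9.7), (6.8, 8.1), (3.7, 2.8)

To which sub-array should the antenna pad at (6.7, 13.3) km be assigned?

Cast a ray rightward from (6.7, 13.3). For each polygon, the edges (by vertex number in listed order) whose endpoints lie on opposite sides of y = 13.3, where each meets that height, and whether that is right or left of the point:
Lambda: 1–2 at x≈7.85 (right), 6–1 at x≈9.61 (right) → 2 crossings.
Iota: 3–4 at x≈9.60 (right), 7–1 at x≈12.32 (right) → 2 crossings.
Eta: 1–2 at x≈11.52 (right), 3–4 at x≈4.89 (left) → 1 crossing.
Theta: no edge straddles that height → 0 crossings.
Epsilon: no edge straddles that height → 0 crossings.
Only Eta has an odd count, so the point is inside Eta.

Eta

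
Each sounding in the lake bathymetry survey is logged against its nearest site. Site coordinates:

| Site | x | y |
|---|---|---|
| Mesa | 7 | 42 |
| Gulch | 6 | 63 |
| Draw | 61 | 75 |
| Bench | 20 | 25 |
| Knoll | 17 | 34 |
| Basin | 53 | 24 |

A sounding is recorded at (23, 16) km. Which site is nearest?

Bench

Squared distances to each site:
Mesa: 932.000; Gulch: 2498.000; Draw: 4925.000; Bench: 90.000; Knoll: 360.000; Basin: 964.000.
Minimum at Bench.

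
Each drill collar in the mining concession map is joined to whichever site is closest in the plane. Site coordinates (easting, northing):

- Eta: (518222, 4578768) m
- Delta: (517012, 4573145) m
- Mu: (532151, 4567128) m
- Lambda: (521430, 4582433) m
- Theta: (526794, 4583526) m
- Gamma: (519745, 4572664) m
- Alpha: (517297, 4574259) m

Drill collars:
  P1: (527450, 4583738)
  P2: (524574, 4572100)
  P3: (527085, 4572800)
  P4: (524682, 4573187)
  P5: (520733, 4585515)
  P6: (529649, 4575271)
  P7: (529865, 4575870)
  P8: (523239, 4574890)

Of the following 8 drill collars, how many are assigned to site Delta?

P1 → Theta
P2 → Gamma
P3 → Gamma
P4 → Gamma
P5 → Lambda
P6 → Mu
P7 → Theta
P8 → Gamma
0 of the 8 go to Delta.

0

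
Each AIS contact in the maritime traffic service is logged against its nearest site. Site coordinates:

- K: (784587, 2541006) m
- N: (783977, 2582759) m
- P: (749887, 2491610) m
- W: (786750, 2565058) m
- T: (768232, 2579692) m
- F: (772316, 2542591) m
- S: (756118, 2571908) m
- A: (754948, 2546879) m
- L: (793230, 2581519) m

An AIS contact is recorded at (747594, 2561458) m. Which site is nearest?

Squared distances to each site:
K: 1786766353.000; N: 1777455290.000; P: 4884000953.000; W: 1546152336.000; T: 758405800.000; F: 967140973.000; S: 181861076.000; A: 266628557.000; L: 2485088217.000.
Minimum at S.

S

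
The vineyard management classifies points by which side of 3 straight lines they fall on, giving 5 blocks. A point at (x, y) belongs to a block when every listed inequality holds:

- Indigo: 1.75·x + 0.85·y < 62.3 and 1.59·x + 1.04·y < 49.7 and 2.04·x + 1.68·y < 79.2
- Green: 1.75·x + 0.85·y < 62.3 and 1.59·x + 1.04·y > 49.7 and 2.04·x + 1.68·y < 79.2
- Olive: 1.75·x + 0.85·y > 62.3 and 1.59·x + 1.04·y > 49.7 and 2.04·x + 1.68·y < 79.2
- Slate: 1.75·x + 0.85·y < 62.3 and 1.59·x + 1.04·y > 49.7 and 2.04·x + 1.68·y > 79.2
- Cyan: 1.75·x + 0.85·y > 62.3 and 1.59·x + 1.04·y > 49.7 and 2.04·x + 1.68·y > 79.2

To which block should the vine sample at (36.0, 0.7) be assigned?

1.75·36.0 + 0.85·0.7 = 63.595, which is > 62.3
1.59·36.0 + 1.04·0.7 = 57.968, which is > 49.7
2.04·36.0 + 1.68·0.7 = 74.616, which is < 79.2
This sign pattern matches Olive.

Olive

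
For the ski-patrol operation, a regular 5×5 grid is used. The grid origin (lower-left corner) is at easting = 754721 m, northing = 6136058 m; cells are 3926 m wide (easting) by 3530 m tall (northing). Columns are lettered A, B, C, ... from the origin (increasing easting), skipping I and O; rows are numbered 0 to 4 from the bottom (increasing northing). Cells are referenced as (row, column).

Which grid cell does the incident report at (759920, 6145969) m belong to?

(2, B)

Column index: ⌊(759920 − 754721) / 3926⌋ = ⌊1.324⌋ = 1 → column B
Row offset from origin: ⌊(6145969 − 6136058) / 3530⌋ = ⌊2.808⌋ = 2 → row 2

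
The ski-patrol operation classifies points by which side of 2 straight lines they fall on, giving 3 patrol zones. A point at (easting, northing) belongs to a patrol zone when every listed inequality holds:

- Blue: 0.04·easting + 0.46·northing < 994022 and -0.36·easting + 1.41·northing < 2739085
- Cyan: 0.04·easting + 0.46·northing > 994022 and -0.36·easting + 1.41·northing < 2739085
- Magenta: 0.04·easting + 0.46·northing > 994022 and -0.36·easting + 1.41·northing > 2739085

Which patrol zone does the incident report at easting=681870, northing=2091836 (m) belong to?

Blue

0.04·681870 + 0.46·2091836 = 989519.360, which is < 994022
-0.36·681870 + 1.41·2091836 = 2704015.560, which is < 2739085
This sign pattern matches Blue.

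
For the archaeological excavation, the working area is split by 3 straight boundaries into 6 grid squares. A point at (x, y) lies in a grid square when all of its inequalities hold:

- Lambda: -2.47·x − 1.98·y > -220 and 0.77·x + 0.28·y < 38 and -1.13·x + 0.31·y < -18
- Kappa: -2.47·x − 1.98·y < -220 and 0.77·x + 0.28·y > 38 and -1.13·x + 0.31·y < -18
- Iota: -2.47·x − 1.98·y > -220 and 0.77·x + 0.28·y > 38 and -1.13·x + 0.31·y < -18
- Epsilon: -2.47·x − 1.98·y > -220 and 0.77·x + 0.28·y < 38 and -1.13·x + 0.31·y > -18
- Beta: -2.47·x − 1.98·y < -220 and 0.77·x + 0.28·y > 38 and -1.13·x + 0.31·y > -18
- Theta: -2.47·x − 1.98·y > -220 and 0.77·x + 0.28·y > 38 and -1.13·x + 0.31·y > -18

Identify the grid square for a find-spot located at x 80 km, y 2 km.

-2.47·80 − 1.98·2 = -201.560, which is > -220
0.77·80 + 0.28·2 = 62.160, which is > 38
-1.13·80 + 0.31·2 = -89.780, which is < -18
This sign pattern matches Iota.

Iota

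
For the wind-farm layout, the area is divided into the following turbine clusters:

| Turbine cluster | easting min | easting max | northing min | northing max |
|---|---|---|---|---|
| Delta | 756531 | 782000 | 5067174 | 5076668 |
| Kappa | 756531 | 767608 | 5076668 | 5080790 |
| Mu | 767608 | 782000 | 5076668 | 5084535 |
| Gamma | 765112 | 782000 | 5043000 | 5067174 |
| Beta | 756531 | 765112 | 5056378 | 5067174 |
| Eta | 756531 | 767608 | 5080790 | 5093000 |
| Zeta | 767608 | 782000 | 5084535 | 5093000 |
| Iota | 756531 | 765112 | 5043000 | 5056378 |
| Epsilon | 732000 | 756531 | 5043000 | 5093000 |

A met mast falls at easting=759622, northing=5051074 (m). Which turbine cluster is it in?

Iota

The point has easting = 759622 and northing = 5051074.
Only Iota satisfies 756531 ≤ easting ≤ 765112 and 5043000 ≤ northing ≤ 5056378.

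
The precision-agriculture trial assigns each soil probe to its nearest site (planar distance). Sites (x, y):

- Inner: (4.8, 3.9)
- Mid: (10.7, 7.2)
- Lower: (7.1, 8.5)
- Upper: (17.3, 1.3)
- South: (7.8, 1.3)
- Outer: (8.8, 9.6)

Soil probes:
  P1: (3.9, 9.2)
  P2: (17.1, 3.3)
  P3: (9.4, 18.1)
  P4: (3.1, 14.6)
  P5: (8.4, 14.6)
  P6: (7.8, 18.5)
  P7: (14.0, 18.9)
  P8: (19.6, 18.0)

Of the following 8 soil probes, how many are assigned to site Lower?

P1 → Lower
P2 → Upper
P3 → Outer
P4 → Lower
P5 → Outer
P6 → Outer
P7 → Outer
P8 → Outer
2 of the 8 go to Lower.

2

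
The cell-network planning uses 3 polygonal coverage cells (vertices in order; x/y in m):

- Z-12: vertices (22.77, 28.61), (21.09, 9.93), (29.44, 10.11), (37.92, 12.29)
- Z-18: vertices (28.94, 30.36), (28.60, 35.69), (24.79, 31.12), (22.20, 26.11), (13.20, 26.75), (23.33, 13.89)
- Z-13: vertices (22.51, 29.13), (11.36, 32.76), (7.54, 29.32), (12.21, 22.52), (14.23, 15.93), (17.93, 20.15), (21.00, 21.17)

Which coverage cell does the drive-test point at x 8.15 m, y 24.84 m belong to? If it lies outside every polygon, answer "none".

Cast a ray rightward from (8.15, 24.84). For each polygon, the edges (by vertex number in listed order) whose endpoints lie on opposite sides of y = 24.84, where each meets that height, and whether that is right or left of the point:
Z-12: 1–2 at x≈22.431 (right), 4–1 at x≈26.270 (right) → 2 crossings.
Z-18: 5–6 at x≈14.705 (right), 6–1 at x≈27.060 (right) → 2 crossings.
Z-13: 3–4 at x≈10.617 (right), 7–1 at x≈21.696 (right) → 2 crossings.
All counts are even, so the point lies outside every listed polygon.

none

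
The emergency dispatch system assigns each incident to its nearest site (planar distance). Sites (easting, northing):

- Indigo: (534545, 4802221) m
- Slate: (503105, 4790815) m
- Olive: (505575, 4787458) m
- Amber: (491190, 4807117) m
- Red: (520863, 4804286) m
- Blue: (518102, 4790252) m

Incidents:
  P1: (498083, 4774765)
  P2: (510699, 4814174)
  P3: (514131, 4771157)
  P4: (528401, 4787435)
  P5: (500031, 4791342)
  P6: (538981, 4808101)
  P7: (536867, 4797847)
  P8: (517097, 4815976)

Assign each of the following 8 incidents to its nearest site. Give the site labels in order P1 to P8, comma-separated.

P1 → Olive (d²=217242313.00)
P2 → Red (d²=201079440.00)
P3 → Olive (d²=338927737.00)
P4 → Blue (d²=114004890.00)
P5 → Slate (d²=9727205.00)
P6 → Indigo (d²=54252496.00)
P7 → Indigo (d²=24523560.00)
P8 → Red (d²=150838856.00)

Olive, Red, Olive, Blue, Slate, Indigo, Indigo, Red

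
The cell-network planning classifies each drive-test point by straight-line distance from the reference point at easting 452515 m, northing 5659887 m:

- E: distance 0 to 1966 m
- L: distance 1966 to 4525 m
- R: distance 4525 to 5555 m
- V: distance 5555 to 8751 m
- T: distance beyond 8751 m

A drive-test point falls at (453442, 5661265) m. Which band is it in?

Distance = √((453442−452515)² + (5661265−5659887)²) = √(859329.000 + 1898884.000) = 1660.787 m.
0 ≤ 1660.787 < 1966 → E.

E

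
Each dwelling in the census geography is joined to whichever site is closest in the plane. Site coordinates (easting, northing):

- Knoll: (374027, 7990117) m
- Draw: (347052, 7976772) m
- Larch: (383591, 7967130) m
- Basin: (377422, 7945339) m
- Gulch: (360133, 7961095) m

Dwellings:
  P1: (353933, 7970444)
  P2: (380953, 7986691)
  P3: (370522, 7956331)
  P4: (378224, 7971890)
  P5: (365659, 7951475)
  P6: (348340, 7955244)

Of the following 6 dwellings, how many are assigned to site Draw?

P1 → Draw
P2 → Knoll
P3 → Gulch
P4 → Larch
P5 → Gulch
P6 → Gulch
1 of the 6 goes to Draw.

1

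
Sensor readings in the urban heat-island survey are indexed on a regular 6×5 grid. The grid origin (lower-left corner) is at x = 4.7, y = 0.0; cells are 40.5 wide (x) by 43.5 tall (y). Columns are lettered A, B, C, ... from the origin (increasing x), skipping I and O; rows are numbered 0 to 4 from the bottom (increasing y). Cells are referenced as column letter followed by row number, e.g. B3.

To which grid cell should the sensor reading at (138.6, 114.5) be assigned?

D2

Column index: ⌊(138.6 − 4.7) / 40.5⌋ = ⌊3.306⌋ = 3 → column D
Row offset from origin: ⌊(114.5 − 0.0) / 43.5⌋ = ⌊2.632⌋ = 2 → row 2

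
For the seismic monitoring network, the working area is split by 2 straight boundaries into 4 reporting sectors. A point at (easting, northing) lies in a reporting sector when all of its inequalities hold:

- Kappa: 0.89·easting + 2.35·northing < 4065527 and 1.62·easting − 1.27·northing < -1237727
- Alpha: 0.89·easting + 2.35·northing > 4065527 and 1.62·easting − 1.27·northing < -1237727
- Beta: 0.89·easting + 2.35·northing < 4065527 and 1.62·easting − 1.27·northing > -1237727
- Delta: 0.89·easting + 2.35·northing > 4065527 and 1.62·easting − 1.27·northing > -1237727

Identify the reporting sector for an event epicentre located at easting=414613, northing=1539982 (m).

0.89·414613 + 2.35·1539982 = 3987963.270, which is < 4065527
1.62·414613 − 1.27·1539982 = -1284104.080, which is < -1237727
This sign pattern matches Kappa.

Kappa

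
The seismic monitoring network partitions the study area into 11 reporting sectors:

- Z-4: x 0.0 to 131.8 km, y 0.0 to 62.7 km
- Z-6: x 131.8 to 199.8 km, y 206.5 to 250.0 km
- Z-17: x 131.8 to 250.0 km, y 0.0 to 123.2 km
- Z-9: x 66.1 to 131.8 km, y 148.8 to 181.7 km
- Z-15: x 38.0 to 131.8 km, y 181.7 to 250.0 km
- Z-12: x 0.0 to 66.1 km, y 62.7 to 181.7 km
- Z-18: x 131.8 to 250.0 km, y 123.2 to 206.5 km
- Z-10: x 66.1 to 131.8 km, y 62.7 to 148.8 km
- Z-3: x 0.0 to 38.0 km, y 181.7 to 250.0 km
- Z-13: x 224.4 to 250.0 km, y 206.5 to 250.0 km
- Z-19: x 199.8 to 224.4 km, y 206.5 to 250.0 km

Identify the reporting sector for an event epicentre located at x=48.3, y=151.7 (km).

The point has x = 48.3 and y = 151.7.
Only Z-12 satisfies 0.0 ≤ x ≤ 66.1 and 62.7 ≤ y ≤ 181.7.

Z-12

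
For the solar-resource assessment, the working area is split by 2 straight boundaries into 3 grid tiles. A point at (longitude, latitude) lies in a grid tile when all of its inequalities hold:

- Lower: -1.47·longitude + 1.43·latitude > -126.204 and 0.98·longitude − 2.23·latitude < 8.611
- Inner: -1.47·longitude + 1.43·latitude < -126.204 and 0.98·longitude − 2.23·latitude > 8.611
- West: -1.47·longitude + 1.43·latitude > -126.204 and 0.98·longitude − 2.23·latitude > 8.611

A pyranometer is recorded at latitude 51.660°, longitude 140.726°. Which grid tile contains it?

Inner

-1.47·140.726 + 1.43·51.660 = -132.993, which is < -126.204
0.98·140.726 − 2.23·51.660 = 22.710, which is > 8.611
This sign pattern matches Inner.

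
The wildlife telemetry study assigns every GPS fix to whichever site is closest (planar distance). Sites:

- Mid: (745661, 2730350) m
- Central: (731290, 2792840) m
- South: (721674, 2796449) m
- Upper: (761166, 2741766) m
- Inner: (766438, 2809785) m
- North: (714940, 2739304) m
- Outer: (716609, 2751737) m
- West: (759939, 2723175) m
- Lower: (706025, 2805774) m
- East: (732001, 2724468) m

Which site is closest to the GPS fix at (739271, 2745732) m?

Mid

Squared distances to each site:
Mid: 277438024.000; Central: 2282860025.000; South: 2881868498.000; Upper: 495120181.000; Inner: 4840832698.000; North: 633316745.000; Outer: 549626269.000; West: 935984473.000; Lower: 4710338280.000; East: 505010596.000.
Minimum at Mid.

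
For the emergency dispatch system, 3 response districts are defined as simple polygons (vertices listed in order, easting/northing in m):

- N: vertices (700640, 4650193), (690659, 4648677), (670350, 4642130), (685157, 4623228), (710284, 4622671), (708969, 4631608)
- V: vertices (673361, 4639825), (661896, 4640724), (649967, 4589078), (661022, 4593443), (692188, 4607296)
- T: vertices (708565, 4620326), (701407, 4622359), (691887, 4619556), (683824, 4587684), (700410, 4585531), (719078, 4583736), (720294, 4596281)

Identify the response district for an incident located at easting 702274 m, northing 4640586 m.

Cast a ray rightward from (702274, 4640586). For each polygon, the edges (by vertex number in listed order) whose endpoints lie on opposite sides of northing = 4640586, where each meets that height, and whether that is right or left of the point:
N: 3–4 at easting≈671559.5 (left), 6–1 at easting≈704945.4 (right) → 1 crossing.
V: 1–2 at easting≈663655.9 (left), 2–3 at easting≈661864.1 (left) → 0 crossings.
T: no edge straddles that height → 0 crossings.
Only N has an odd count, so the point is inside N.

N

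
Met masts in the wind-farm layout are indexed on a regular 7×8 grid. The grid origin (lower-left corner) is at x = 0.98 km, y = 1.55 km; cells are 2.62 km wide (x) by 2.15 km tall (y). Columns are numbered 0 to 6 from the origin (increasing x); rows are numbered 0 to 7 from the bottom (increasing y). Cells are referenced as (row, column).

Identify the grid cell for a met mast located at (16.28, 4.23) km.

Column index: ⌊(16.28 − 0.98) / 2.62⌋ = ⌊5.840⌋ = 5
Row offset from origin: ⌊(4.23 − 1.55) / 2.15⌋ = ⌊1.247⌋ = 1 → row 1

(1, 5)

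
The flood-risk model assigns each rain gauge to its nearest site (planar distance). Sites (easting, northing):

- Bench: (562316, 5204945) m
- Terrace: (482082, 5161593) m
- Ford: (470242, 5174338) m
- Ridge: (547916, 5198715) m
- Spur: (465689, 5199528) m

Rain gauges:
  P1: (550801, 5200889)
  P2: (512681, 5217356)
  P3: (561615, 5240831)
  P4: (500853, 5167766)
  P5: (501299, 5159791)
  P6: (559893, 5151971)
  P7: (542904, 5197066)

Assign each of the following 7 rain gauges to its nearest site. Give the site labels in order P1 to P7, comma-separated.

Ridge, Ridge, Bench, Terrace, Terrace, Ridge, Ridge

P1 → Ridge (d²=13049501.00)
P2 → Ridge (d²=1588992106.00)
P3 → Bench (d²=1288296397.00)
P4 → Terrace (d²=390456370.00)
P5 → Terrace (d²=372540293.00)
P6 → Ridge (d²=2328450065.00)
P7 → Ridge (d²=27839345.00)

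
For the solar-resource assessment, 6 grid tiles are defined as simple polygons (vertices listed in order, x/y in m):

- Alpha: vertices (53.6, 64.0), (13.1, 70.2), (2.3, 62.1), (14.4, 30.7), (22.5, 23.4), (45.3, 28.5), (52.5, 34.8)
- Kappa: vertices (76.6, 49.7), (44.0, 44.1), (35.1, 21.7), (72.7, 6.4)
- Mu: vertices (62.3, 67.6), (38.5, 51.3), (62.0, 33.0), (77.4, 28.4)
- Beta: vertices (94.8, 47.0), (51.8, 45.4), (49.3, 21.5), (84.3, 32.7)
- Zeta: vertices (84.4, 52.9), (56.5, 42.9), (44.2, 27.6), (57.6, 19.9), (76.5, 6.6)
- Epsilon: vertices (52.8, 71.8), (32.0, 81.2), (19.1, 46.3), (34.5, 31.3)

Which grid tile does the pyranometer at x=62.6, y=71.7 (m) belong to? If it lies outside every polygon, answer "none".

none

Cast a ray rightward from (62.6, 71.7). For each polygon, the edges (by vertex number in listed order) whose endpoints lie on opposite sides of y = 71.7, where each meets that height, and whether that is right or left of the point:
Alpha: no edge straddles that height → 0 crossings.
Kappa: no edge straddles that height → 0 crossings.
Mu: no edge straddles that height → 0 crossings.
Beta: no edge straddles that height → 0 crossings.
Zeta: no edge straddles that height → 0 crossings.
Epsilon: 2–3 at x≈28.49 (left), 4–1 at x≈52.75 (left) → 0 crossings.
All counts are even, so the point lies outside every listed polygon.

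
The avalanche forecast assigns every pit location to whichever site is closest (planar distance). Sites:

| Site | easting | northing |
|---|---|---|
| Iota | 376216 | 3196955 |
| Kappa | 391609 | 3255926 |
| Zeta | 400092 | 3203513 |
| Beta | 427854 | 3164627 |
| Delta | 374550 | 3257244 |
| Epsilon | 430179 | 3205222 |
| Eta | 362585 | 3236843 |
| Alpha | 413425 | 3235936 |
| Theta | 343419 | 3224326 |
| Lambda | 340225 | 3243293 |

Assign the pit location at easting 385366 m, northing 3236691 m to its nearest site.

Kappa

Squared distances to each site:
Iota: 1662672196.000; Kappa: 408960274.000; Zeta: 1317634760.000; Beta: 6998450240.000; Delta: 539411665.000; Epsilon: 2998502930.000; Eta: 518997065.000; Alpha: 787877506.000; Theta: 1912444034.000; Lambda: 2081296285.000.
Minimum at Kappa.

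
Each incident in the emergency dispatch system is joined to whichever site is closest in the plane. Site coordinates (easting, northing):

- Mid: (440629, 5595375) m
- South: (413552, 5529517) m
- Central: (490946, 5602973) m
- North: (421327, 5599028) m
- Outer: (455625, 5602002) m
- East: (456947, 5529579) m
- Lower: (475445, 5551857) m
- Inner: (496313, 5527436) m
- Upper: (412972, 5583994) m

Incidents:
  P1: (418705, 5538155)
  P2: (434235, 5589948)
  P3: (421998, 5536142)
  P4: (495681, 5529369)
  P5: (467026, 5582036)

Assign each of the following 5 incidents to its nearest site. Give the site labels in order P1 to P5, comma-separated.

South, Mid, South, Inner, Outer

P1 → South (d²=101168453.00)
P2 → Mid (d²=70335565.00)
P3 → South (d²=115225541.00)
P4 → Inner (d²=4135913.00)
P5 → Outer (d²=528623957.00)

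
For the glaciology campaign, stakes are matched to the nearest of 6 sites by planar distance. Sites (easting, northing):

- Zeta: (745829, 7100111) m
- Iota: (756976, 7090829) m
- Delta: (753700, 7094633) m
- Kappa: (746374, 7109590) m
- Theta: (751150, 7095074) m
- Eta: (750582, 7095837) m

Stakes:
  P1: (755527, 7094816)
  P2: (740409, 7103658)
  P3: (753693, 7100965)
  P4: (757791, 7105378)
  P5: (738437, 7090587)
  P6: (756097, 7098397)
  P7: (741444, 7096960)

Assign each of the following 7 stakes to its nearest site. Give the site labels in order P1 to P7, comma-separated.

Delta, Zeta, Eta, Delta, Zeta, Delta, Zeta

P1 → Delta (d²=3371418.00)
P2 → Zeta (d²=41957609.00)
P3 → Eta (d²=35974705.00)
P4 → Delta (d²=132191306.00)
P5 → Zeta (d²=145348240.00)
P6 → Delta (d²=19913305.00)
P7 → Zeta (d²=29157026.00)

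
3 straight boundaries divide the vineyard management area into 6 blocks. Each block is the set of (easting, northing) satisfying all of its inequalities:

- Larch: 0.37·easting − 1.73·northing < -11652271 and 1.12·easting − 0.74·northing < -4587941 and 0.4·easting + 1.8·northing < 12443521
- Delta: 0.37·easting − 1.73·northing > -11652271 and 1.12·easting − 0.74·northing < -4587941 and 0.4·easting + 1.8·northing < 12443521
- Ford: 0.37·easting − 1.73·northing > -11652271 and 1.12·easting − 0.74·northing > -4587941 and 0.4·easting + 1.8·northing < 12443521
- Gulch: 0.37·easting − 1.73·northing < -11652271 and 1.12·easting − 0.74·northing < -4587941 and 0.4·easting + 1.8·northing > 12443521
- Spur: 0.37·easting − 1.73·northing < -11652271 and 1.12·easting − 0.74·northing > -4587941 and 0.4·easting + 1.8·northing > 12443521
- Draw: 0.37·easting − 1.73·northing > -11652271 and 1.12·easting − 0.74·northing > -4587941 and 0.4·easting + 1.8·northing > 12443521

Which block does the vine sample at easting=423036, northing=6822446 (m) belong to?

0.37·423036 − 1.73·6822446 = -11646308.260, which is > -11652271
1.12·423036 − 0.74·6822446 = -4574809.720, which is > -4587941
0.4·423036 + 1.8·6822446 = 12449617.200, which is > 12443521
This sign pattern matches Draw.

Draw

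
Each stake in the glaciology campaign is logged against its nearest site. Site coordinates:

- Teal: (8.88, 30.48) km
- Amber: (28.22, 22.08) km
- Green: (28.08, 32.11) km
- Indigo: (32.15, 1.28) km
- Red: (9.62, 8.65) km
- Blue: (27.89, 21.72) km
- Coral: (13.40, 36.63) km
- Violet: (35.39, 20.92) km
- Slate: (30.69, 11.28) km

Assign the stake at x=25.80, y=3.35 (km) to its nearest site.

Indigo

Squared distances to each site:
Teal: 1022.323; Amber: 356.669; Green: 832.336; Indigo: 44.607; Red: 289.882; Blue: 341.825; Coral: 1261.318; Violet: 400.673; Slate: 86.797.
Minimum at Indigo.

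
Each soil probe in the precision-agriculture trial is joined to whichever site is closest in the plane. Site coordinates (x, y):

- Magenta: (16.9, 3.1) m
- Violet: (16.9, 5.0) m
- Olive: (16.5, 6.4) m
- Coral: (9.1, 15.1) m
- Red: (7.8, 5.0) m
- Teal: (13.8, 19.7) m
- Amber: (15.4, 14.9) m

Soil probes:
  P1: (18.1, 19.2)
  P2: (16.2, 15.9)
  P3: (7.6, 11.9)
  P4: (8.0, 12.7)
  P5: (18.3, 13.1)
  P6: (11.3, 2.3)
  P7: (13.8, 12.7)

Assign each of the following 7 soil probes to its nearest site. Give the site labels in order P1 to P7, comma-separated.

P1 → Teal (d²=18.74)
P2 → Amber (d²=1.64)
P3 → Coral (d²=12.49)
P4 → Coral (d²=6.97)
P5 → Amber (d²=11.65)
P6 → Red (d²=19.54)
P7 → Amber (d²=7.40)

Teal, Amber, Coral, Coral, Amber, Red, Amber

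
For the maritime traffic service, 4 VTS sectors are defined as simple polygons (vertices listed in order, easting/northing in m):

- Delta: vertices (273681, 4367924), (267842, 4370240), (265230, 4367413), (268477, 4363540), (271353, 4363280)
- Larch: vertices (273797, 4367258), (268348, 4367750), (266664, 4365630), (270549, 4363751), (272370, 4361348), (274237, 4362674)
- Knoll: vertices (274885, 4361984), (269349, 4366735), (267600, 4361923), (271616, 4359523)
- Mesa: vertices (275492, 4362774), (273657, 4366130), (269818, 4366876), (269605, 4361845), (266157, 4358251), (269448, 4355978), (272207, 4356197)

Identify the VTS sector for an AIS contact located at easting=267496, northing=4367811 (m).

Cast a ray rightward from (267496, 4367811). For each polygon, the edges (by vertex number in listed order) whose endpoints lie on opposite sides of northing = 4367811, where each meets that height, and whether that is right or left of the point:
Delta: 2–3 at easting≈265597.7 (left), 5–1 at easting≈273624.4 (right) → 1 crossing.
Larch: no edge straddles that height → 0 crossings.
Knoll: no edge straddles that height → 0 crossings.
Mesa: no edge straddles that height → 0 crossings.
Only Delta has an odd count, so the point is inside Delta.

Delta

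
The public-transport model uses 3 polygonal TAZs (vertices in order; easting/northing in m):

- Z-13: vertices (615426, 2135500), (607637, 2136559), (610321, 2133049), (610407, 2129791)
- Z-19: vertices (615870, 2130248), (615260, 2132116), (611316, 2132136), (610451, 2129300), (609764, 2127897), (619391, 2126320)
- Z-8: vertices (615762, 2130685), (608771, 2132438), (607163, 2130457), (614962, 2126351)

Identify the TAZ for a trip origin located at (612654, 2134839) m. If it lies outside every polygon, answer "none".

Z-13

Cast a ray rightward from (612654, 2134839). For each polygon, the edges (by vertex number in listed order) whose endpoints lie on opposite sides of northing = 2134839, where each meets that height, and whether that is right or left of the point:
Z-13: 2–3 at easting≈608952.2 (left), 4–1 at easting≈614844.9 (right) → 1 crossing.
Z-19: no edge straddles that height → 0 crossings.
Z-8: no edge straddles that height → 0 crossings.
Only Z-13 has an odd count, so the point is inside Z-13.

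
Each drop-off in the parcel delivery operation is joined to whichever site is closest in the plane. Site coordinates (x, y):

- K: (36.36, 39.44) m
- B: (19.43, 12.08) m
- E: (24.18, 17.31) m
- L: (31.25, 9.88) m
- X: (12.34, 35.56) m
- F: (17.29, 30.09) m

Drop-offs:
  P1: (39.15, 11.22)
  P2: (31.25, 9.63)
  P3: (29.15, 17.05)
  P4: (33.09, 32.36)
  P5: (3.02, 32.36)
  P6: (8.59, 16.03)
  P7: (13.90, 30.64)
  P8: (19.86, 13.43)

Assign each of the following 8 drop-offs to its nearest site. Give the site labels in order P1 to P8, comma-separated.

L, L, E, K, X, B, F, B

P1 → L (d²=64.21)
P2 → L (d²=0.06)
P3 → E (d²=24.77)
P4 → K (d²=60.82)
P5 → X (d²=97.10)
P6 → B (d²=133.11)
P7 → F (d²=11.79)
P8 → B (d²=2.01)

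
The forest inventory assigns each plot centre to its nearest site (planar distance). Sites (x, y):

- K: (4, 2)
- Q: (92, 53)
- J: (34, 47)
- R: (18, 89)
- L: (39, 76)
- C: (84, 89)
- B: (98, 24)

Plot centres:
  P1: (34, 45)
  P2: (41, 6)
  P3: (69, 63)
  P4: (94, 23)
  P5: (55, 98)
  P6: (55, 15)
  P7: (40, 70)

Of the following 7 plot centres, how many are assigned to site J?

P1 → J
P2 → K
P3 → Q
P4 → B
P5 → L
P6 → J
P7 → L
2 of the 7 go to J.

2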